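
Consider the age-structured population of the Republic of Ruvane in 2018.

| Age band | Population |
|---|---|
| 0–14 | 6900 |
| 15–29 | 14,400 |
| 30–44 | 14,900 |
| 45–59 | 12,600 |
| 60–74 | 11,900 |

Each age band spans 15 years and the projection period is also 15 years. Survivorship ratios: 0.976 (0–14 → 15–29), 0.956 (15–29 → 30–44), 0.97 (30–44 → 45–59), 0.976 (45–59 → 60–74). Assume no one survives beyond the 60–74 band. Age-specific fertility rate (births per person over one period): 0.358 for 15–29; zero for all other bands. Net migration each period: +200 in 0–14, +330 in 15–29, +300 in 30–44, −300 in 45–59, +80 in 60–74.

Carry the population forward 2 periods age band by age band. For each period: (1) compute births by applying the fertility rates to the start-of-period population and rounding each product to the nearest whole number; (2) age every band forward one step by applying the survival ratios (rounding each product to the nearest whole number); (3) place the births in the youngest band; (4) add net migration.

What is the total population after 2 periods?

Period 1.
Births: 14400 × 0.358 = 5155
15–29: 6900 × 0.976 = 6734
30–44: 14400 × 0.956 = 13766
45–59: 14900 × 0.97 = 14453
60–74: 12600 × 0.976 = 12298
Net migration: 0–14 + 200 → 5355; 15–29 + 330 → 7064; 30–44 + 300 → 14066; 45–59 − 300 → 14153; 60–74 + 80 → 12378
Population now: 0–14=5355, 15–29=7064, 30–44=14066, 45–59=14153, 60–74=12378
Period 2.
Births: 7064 × 0.358 = 2529
15–29: 5355 × 0.976 = 5226
30–44: 7064 × 0.956 = 6753
45–59: 14066 × 0.97 = 13644
60–74: 14153 × 0.976 = 13813
Net migration: 0–14 + 200 → 2729; 15–29 + 330 → 5556; 30–44 + 300 → 7053; 45–59 − 300 → 13344; 60–74 + 80 → 13893
Population now: 0–14=2729, 15–29=5556, 30–44=7053, 45–59=13344, 60–74=13893
Total after period 2: 2729 + 5556 + 7053 + 13344 + 13893 = 42575

42575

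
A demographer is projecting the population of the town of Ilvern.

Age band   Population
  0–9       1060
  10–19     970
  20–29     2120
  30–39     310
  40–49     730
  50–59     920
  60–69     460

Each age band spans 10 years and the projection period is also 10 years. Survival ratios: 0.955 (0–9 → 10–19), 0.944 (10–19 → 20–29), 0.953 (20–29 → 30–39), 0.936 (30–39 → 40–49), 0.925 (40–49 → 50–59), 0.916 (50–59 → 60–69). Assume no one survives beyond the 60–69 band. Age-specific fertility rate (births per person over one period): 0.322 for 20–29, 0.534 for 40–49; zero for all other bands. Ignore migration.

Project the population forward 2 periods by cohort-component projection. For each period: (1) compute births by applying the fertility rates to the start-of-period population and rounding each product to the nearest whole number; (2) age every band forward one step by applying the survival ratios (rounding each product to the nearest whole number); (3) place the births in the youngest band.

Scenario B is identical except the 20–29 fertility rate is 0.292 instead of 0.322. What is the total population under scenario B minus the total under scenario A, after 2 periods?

After projecting period 1:
Births: 2120 × 0.322 = 683, 730 × 0.534 = 390 → total 1073
10–19: 1060 × 0.955 = 1012
20–29: 970 × 0.944 = 916
30–39: 2120 × 0.953 = 2020
40–49: 310 × 0.936 = 290
50–59: 730 × 0.925 = 675
60–69: 920 × 0.916 = 843
→ [1073, 1012, 916, 2020, 290, 675, 843]
After projecting period 2:
Births: 916 × 0.322 = 295, 290 × 0.534 = 155 → total 450
10–19: 1073 × 0.955 = 1025
20–29: 1012 × 0.944 = 955
30–39: 916 × 0.953 = 873
40–49: 2020 × 0.936 = 1891
50–59: 290 × 0.925 = 268
60–69: 675 × 0.916 = 618
→ [450, 1025, 955, 873, 1891, 268, 618]
Scenario A total after 2 periods: 6080
Scenario B projection —
After projecting period 1:
Births: 2120 × 0.292 = 619, 730 × 0.534 = 390 → total 1009
10–19: 1060 × 0.955 = 1012
20–29: 970 × 0.944 = 916
30–39: 2120 × 0.953 = 2020
40–49: 310 × 0.936 = 290
50–59: 730 × 0.925 = 675
60–69: 920 × 0.916 = 843
→ [1009, 1012, 916, 2020, 290, 675, 843]
After projecting period 2:
Births: 916 × 0.292 = 267, 290 × 0.534 = 155 → total 422
10–19: 1009 × 0.955 = 964
20–29: 1012 × 0.944 = 955
30–39: 916 × 0.953 = 873
40–49: 2020 × 0.936 = 1891
50–59: 290 × 0.925 = 268
60–69: 675 × 0.916 = 618
→ [422, 964, 955, 873, 1891, 268, 618]
Scenario B total after 2 periods: 5991
Difference B − A = 5991 − 6080 = -89

-89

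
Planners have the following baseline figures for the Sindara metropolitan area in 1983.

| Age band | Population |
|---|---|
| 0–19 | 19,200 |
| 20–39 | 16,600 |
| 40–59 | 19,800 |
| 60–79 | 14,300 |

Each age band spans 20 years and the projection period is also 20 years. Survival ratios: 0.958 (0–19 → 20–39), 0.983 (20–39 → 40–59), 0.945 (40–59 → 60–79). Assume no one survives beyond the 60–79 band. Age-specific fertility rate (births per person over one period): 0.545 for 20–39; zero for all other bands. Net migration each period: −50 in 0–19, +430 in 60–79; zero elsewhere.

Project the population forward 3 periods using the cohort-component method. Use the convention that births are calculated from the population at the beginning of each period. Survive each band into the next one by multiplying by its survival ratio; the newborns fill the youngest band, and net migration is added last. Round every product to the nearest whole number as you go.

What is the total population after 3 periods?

Call the bands 1 to 4, youngest first.
After projecting period 1:
Births: 16600 × 0.545 = 9047
Band 2: 19200 × 0.958 = 18394
Band 3: 16600 × 0.983 = 16318
Band 4: 19800 × 0.945 = 18711
Net migration: Band 1 − 50 → 8997; Band 4 + 430 → 19141
End of period: [8997, 18394, 16318, 19141]
After projecting period 2:
Births: 18394 × 0.545 = 10025
Band 2: 8997 × 0.958 = 8619
Band 3: 18394 × 0.983 = 18081
Band 4: 16318 × 0.945 = 15421
Net migration: Band 1 − 50 → 9975; Band 4 + 430 → 15851
End of period: [9975, 8619, 18081, 15851]
After projecting period 3:
Births: 8619 × 0.545 = 4697
Band 2: 9975 × 0.958 = 9556
Band 3: 8619 × 0.983 = 8472
Band 4: 18081 × 0.945 = 17087
Net migration: Band 1 − 50 → 4647; Band 4 + 430 → 17517
End of period: [4647, 9556, 8472, 17517]
Total after period 3: 4647 + 9556 + 8472 + 17517 = 40192

40192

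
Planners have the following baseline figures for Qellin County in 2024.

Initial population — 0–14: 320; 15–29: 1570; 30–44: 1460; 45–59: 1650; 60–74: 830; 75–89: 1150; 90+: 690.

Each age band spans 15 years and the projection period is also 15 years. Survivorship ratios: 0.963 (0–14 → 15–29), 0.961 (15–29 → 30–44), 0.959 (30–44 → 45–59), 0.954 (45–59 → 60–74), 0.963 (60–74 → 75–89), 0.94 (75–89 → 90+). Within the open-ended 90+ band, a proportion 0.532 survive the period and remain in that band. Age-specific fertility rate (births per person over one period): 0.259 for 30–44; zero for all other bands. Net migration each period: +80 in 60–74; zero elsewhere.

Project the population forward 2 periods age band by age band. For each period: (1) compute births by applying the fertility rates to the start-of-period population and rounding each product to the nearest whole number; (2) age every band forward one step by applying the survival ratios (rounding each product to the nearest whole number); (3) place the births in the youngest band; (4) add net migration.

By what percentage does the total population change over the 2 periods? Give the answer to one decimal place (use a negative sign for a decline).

-8.4

[period 1]
Births: 1460 * 0.259 = 378
15–29: 320 * 0.963 = 308
30–44: 1570 * 0.961 = 1509
45–59: 1460 * 0.959 = 1400
60–74: 1650 * 0.954 = 1574
75–89: 830 * 0.963 = 799
90+: 1150 * 0.94 + 690 * 0.532 = 1081 + 367 = 1448
Net migration: 60–74 + 80 → 1654
End of period: [378, 308, 1509, 1400, 1654, 799, 1448]
[period 2]
Births: 1509 * 0.259 = 391
15–29: 378 * 0.963 = 364
30–44: 308 * 0.961 = 296
45–59: 1509 * 0.959 = 1447
60–74: 1400 * 0.954 = 1336
75–89: 1654 * 0.963 = 1593
90+: 799 * 0.94 + 1448 * 0.532 = 751 + 770 = 1521
Net migration: 60–74 + 80 → 1416
End of period: [391, 364, 296, 1447, 1416, 1593, 1521]
Total: 7670 → 7028; change = -642; percentage change = -8.4%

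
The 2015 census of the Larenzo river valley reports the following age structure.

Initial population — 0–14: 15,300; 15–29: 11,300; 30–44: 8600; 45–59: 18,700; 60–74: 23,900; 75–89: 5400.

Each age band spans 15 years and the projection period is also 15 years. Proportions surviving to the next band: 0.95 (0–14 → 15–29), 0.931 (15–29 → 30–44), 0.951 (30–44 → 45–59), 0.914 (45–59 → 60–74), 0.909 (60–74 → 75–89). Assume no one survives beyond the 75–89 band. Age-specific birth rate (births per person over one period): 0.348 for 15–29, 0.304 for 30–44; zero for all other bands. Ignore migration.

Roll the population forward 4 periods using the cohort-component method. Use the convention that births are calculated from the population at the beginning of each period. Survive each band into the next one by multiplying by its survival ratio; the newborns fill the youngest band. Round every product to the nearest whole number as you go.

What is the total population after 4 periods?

43336

Period 1:
Births: 11300 × 0.348 = 3932 ; 8600 × 0.304 = 2614 ⇒ total 6546
15–29: 15300 × 0.95 = 14535
30–44: 11300 × 0.931 = 10520
45–59: 8600 × 0.951 = 8179
60–74: 18700 × 0.914 = 17092
75–89: 23900 × 0.909 = 21725
Giving 6546 / 14535 / 10520 / 8179 / 17092 / 21725.
Period 2:
Births: 14535 × 0.348 = 5058 ; 10520 × 0.304 = 3198 ⇒ total 8256
15–29: 6546 × 0.95 = 6219
30–44: 14535 × 0.931 = 13532
45–59: 10520 × 0.951 = 10005
60–74: 8179 × 0.914 = 7476
75–89: 17092 × 0.909 = 15537
Giving 8256 / 6219 / 13532 / 10005 / 7476 / 15537.
Period 3:
Births: 6219 × 0.348 = 2164 ; 13532 × 0.304 = 4114 ⇒ total 6278
15–29: 8256 × 0.95 = 7843
30–44: 6219 × 0.931 = 5790
45–59: 13532 × 0.951 = 12869
60–74: 10005 × 0.914 = 9145
75–89: 7476 × 0.909 = 6796
Giving 6278 / 7843 / 5790 / 12869 / 9145 / 6796.
Period 4:
Births: 7843 × 0.348 = 2729 ; 5790 × 0.304 = 1760 ⇒ total 4489
15–29: 6278 × 0.95 = 5964
30–44: 7843 × 0.931 = 7302
45–59: 5790 × 0.951 = 5506
60–74: 12869 × 0.914 = 11762
75–89: 9145 × 0.909 = 8313
Giving 4489 / 5964 / 7302 / 5506 / 11762 / 8313.
Total after period 4: 4489 + 5964 + 7302 + 5506 + 11762 + 8313 = 43336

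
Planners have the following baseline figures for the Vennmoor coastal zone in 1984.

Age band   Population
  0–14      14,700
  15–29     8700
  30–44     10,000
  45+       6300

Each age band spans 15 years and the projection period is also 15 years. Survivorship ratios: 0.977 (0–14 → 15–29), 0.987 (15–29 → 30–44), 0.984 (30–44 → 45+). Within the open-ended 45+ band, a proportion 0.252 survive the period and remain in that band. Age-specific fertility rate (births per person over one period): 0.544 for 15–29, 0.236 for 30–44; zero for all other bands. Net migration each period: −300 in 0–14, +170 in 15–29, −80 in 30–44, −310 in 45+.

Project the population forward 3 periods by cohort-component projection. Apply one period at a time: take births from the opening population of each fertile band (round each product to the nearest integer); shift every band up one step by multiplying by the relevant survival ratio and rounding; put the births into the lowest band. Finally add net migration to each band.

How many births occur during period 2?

9913

Period 1.
Births: 8700 × 0.544 = 4733  |  10000 × 0.236 = 2360 ⇒ total 7093
15–29: 14700 × 0.977 = 14362
30–44: 8700 × 0.987 = 8587
45+: 10000 × 0.984 + 6300 × 0.252 = 9840 + 1588 = 11428
Net migration: 0–14 − 300 → 6793; 15–29 + 170 → 14532; 30–44 − 80 → 8507; 45+ − 310 → 11118
Population now: 0–14=6793, 15–29=14532, 30–44=8507, 45+=11118
Period 2.
Births: 14532 × 0.544 = 7905  |  8507 × 0.236 = 2008 ⇒ total 9913
15–29: 6793 × 0.977 = 6637
30–44: 14532 × 0.987 = 14343
45+: 8507 × 0.984 + 11118 × 0.252 = 8371 + 2802 = 11173
Net migration: 0–14 − 300 → 9613; 15–29 + 170 → 6807; 30–44 − 80 → 14263; 45+ − 310 → 10863
Population now: 0–14=9613, 15–29=6807, 30–44=14263, 45+=10863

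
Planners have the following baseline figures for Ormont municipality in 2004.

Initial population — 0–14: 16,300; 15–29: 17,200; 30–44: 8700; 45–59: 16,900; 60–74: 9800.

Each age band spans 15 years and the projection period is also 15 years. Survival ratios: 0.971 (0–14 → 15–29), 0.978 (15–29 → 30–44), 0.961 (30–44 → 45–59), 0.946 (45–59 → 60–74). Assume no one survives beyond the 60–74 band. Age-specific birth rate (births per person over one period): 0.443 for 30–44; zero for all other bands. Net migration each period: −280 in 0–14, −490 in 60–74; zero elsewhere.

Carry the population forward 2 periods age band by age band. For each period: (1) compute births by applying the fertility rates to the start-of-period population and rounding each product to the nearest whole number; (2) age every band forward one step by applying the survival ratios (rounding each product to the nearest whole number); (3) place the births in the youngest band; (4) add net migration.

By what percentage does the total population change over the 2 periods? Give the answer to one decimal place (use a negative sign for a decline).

-27.9

Let band 1 be 0–14 through band 5 = 60–74.
Period 1.
Births: 8700 * 0.443 = 3854
Band 2: 16300 * 0.971 = 15827
Band 3: 17200 * 0.978 = 16822
Band 4: 8700 * 0.961 = 8361
Band 5: 16900 * 0.946 = 15987
Net migration: Band 1 − 280 → 3574; Band 5 − 490 → 15497
Population now: 0–14=3574, 15–29=15827, 30–44=16822, 45–59=8361, 60–74=15497
Period 2.
Births: 16822 * 0.443 = 7452
Band 2: 3574 * 0.971 = 3470
Band 3: 15827 * 0.978 = 15479
Band 4: 16822 * 0.961 = 16166
Band 5: 8361 * 0.946 = 7910
Net migration: Band 1 − 280 → 7172; Band 5 − 490 → 7420
Population now: 0–14=7172, 15–29=3470, 30–44=15479, 45–59=16166, 60–74=7420
Total: 68900 → 49707; change = -19193; percentage change = -27.9%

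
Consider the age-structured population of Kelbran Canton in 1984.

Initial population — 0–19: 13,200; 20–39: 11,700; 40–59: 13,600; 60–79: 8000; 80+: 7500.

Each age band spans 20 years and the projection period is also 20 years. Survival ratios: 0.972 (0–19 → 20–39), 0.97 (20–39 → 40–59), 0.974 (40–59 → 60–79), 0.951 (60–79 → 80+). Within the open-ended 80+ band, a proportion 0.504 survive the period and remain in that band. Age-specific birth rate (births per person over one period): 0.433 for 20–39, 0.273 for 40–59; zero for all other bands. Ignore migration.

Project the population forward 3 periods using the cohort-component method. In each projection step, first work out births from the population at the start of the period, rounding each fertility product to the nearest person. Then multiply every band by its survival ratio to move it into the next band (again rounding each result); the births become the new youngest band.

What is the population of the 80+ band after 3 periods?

— Period 1 —
Births: 11700 * 0.433 = 5066  |  13600 * 0.273 = 3713 → total 8779
20–39: 13200 * 0.972 = 12830
40–59: 11700 * 0.97 = 11349
60–79: 13600 * 0.974 = 13246
80+: 8000 * 0.951 + 7500 * 0.504 = 7608 + 3780 = 11388
Population now: 0–19=8779, 20–39=12830, 40–59=11349, 60–79=13246, 80+=11388
— Period 2 —
Births: 12830 * 0.433 = 5555  |  11349 * 0.273 = 3098 → total 8653
20–39: 8779 * 0.972 = 8533
40–59: 12830 * 0.97 = 12445
60–79: 11349 * 0.974 = 11054
80+: 13246 * 0.951 + 11388 * 0.504 = 12597 + 5740 = 18337
Population now: 0–19=8653, 20–39=8533, 40–59=12445, 60–79=11054, 80+=18337
— Period 3 —
Births: 8533 * 0.433 = 3695  |  12445 * 0.273 = 3397 → total 7092
20–39: 8653 * 0.972 = 8411
40–59: 8533 * 0.97 = 8277
60–79: 12445 * 0.974 = 12121
80+: 11054 * 0.951 + 18337 * 0.504 = 10512 + 9242 = 19754
Population now: 0–19=7092, 20–39=8411, 40–59=8277, 60–79=12121, 80+=19754

19754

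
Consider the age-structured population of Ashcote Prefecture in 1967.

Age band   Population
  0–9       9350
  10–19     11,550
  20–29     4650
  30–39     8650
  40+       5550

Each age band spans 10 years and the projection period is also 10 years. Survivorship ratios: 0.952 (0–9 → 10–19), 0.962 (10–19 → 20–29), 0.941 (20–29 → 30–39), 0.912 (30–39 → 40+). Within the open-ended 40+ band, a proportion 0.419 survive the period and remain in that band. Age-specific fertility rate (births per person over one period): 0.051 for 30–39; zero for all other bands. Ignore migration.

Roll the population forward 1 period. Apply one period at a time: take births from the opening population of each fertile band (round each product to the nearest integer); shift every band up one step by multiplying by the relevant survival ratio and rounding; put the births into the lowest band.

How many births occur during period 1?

Call the bands 1 to 5, youngest first.
[period 1]
Births: 8650 * 0.051 = 441
Band 2: 9350 * 0.952 = 8901
Band 3: 11550 * 0.962 = 11111
Band 4: 4650 * 0.941 = 4376
Band 5: 8650 * 0.912 + 5550 * 0.419 = 7889 + 2325 = 10214
Giving 441 / 8901 / 11111 / 4376 / 10214.

441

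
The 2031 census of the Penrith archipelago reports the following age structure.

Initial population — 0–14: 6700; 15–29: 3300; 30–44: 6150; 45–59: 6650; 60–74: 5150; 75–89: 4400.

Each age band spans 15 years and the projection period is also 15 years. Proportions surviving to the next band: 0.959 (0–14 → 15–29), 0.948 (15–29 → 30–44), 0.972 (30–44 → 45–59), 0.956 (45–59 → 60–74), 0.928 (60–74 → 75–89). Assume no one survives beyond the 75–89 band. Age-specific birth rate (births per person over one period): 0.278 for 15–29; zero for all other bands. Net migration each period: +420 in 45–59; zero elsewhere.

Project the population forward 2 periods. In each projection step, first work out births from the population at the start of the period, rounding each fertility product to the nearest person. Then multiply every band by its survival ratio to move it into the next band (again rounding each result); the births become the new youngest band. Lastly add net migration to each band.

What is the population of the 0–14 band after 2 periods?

Let group 1 be 0–14 through group 6 = 75–89.
Period 1.
Births: 3300 × 0.278 = 917
Group 2: 6700 × 0.959 = 6425
Group 3: 3300 × 0.948 = 3128
Group 4: 6150 × 0.972 = 5978
Group 5: 6650 × 0.956 = 6357
Group 6: 5150 × 0.928 = 4779
Net migration: Group 4 + 420 → 6398
→ [917, 6425, 3128, 6398, 6357, 4779]
Period 2.
Births: 6425 × 0.278 = 1786
Group 2: 917 × 0.959 = 879
Group 3: 6425 × 0.948 = 6091
Group 4: 3128 × 0.972 = 3040
Group 5: 6398 × 0.956 = 6116
Group 6: 6357 × 0.928 = 5899
Net migration: Group 4 + 420 → 3460
→ [1786, 879, 6091, 3460, 6116, 5899]

1786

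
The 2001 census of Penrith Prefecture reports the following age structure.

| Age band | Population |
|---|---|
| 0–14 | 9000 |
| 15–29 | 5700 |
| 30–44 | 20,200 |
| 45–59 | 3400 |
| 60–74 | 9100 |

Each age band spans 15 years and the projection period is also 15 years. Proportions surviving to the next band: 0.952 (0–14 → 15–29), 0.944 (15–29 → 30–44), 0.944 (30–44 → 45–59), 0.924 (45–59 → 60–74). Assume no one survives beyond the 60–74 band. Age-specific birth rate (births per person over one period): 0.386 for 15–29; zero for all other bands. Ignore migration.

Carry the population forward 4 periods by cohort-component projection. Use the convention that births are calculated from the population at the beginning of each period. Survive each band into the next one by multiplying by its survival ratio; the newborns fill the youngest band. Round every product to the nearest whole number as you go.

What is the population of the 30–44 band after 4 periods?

2972

Period 1.
Births: 5700 * 0.386 = 2200
15–29: 9000 * 0.952 = 8568
30–44: 5700 * 0.944 = 5381
45–59: 20200 * 0.944 = 19069
60–74: 3400 * 0.924 = 3142
Population now: 0–14=2200, 15–29=8568, 30–44=5381, 45–59=19069, 60–74=3142
Period 2.
Births: 8568 * 0.386 = 3307
15–29: 2200 * 0.952 = 2094
30–44: 8568 * 0.944 = 8088
45–59: 5381 * 0.944 = 5080
60–74: 19069 * 0.924 = 17620
Population now: 0–14=3307, 15–29=2094, 30–44=8088, 45–59=5080, 60–74=17620
Period 3.
Births: 2094 * 0.386 = 808
15–29: 3307 * 0.952 = 3148
30–44: 2094 * 0.944 = 1977
45–59: 8088 * 0.944 = 7635
60–74: 5080 * 0.924 = 4694
Population now: 0–14=808, 15–29=3148, 30–44=1977, 45–59=7635, 60–74=4694
Period 4.
Births: 3148 * 0.386 = 1215
15–29: 808 * 0.952 = 769
30–44: 3148 * 0.944 = 2972
45–59: 1977 * 0.944 = 1866
60–74: 7635 * 0.924 = 7055
Population now: 0–14=1215, 15–29=769, 30–44=2972, 45–59=1866, 60–74=7055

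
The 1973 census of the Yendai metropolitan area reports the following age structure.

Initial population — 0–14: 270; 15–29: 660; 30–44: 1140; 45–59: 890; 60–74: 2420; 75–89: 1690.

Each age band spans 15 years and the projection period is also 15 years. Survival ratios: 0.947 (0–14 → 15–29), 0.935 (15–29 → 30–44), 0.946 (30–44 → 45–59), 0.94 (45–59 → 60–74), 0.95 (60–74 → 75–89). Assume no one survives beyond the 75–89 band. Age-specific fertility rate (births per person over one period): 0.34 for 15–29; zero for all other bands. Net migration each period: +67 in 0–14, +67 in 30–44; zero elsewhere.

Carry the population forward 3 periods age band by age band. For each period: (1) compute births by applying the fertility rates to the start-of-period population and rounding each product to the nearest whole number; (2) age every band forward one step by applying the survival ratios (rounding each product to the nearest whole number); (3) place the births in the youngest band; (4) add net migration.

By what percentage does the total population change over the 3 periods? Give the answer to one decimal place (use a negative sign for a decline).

-64.8

Call the groups 1 to 6, youngest first.
[period 1]
Births: 660 * 0.34 = 224
Group 2: 270 * 0.947 = 256
Group 3: 660 * 0.935 = 617
Group 4: 1140 * 0.946 = 1078
Group 5: 890 * 0.94 = 837
Group 6: 2420 * 0.95 = 2299
Net migration: Group 1 + 67 → 291; Group 3 + 67 → 684
Giving 291 / 256 / 684 / 1078 / 837 / 2299.
[period 2]
Births: 256 * 0.34 = 87
Group 2: 291 * 0.947 = 276
Group 3: 256 * 0.935 = 239
Group 4: 684 * 0.946 = 647
Group 5: 1078 * 0.94 = 1013
Group 6: 837 * 0.95 = 795
Net migration: Group 1 + 67 → 154; Group 3 + 67 → 306
Giving 154 / 276 / 306 / 647 / 1013 / 795.
[period 3]
Births: 276 * 0.34 = 94
Group 2: 154 * 0.947 = 146
Group 3: 276 * 0.935 = 258
Group 4: 306 * 0.946 = 289
Group 5: 647 * 0.94 = 608
Group 6: 1013 * 0.95 = 962
Net migration: Group 1 + 67 → 161; Group 3 + 67 → 325
Giving 161 / 146 / 325 / 289 / 608 / 962.
Total: 7070 → 2491; change = -4579; percentage change = -64.8%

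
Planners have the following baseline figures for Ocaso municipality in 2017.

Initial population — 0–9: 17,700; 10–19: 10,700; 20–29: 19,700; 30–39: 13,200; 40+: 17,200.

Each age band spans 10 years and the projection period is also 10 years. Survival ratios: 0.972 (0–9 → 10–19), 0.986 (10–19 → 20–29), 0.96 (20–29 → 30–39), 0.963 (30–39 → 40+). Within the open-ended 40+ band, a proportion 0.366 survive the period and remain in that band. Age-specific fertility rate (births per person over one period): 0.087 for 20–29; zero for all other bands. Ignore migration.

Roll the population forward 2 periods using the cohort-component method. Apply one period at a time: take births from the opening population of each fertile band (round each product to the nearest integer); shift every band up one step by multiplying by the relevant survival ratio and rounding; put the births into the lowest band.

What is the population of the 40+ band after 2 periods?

[period 1]
Births: 19700 * 0.087 = 1714
10–19: 17700 * 0.972 = 17204
20–29: 10700 * 0.986 = 10550
30–39: 19700 * 0.96 = 18912
40+: 13200 * 0.963 + 17200 * 0.366 = 12712 + 6295 = 19007
End of period: [1714, 17204, 10550, 18912, 19007]
[period 2]
Births: 10550 * 0.087 = 918
10–19: 1714 * 0.972 = 1666
20–29: 17204 * 0.986 = 16963
30–39: 10550 * 0.96 = 10128
40+: 18912 * 0.963 + 19007 * 0.366 = 18212 + 6957 = 25169
End of period: [918, 1666, 16963, 10128, 25169]

25169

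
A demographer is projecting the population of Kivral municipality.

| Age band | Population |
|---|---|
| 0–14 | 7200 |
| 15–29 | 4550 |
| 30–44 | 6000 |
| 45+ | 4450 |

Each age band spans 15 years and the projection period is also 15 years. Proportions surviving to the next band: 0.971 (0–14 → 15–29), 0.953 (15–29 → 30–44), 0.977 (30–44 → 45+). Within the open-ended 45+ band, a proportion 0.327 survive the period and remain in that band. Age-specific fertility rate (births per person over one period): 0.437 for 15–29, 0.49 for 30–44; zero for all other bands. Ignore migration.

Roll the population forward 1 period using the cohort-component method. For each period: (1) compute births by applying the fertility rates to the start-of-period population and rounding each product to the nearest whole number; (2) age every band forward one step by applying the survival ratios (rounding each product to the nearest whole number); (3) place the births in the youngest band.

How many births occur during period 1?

4928

Call the bands 1 to 4, youngest first.
After projecting period 1:
Births: 4550 × 0.437 = 1988  |  6000 × 0.49 = 2940 — total 4928
Band 2: 7200 × 0.971 = 6991
Band 3: 4550 × 0.953 = 4336
Band 4: 6000 × 0.977 + 4450 × 0.327 = 5862 + 1455 = 7317
Giving 4928 / 6991 / 4336 / 7317.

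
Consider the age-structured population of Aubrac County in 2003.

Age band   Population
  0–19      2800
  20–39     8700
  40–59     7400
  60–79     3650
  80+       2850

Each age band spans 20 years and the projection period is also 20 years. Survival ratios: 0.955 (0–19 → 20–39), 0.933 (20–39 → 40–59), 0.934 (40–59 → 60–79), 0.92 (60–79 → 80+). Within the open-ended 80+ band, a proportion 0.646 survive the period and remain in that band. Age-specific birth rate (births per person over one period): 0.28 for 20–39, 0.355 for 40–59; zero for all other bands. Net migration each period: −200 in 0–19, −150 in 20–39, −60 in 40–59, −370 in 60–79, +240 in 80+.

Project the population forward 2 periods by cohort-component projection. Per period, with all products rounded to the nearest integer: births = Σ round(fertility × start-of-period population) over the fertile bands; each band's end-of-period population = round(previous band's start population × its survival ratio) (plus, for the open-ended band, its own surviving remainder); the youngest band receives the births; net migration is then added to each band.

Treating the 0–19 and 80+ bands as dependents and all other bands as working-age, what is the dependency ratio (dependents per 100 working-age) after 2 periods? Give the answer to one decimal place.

[period 1]
Births: 8700 * 0.28 = 2436  |  7400 * 0.355 = 2627 ⇒ total 5063
20–39: 2800 * 0.955 = 2674
40–59: 8700 * 0.933 = 8117
60–79: 7400 * 0.934 = 6912
80+: 3650 * 0.92 + 2850 * 0.646 = 3358 + 1841 = 5199
Net migration: 0–19 − 200 → 4863; 20–39 − 150 → 2524; 40–59 − 60 → 8057; 60–79 − 370 → 6542; 80+ + 240 → 5439
End of period: [4863, 2524, 8057, 6542, 5439]
[period 2]
Births: 2524 * 0.28 = 707  |  8057 * 0.355 = 2860 ⇒ total 3567
20–39: 4863 * 0.955 = 4644
40–59: 2524 * 0.933 = 2355
60–79: 8057 * 0.934 = 7525
80+: 6542 * 0.92 + 5439 * 0.646 = 6019 + 3514 = 9533
Net migration: 0–19 − 200 → 3367; 20–39 − 150 → 4494; 40–59 − 60 → 2295; 60–79 − 370 → 7155; 80+ + 240 → 9773
End of period: [3367, 4494, 2295, 7155, 9773]
Dependents (band 0–19 + band 80+) = 3367 + 9773 = 13140; working-age = 13944; ratio = 13140/13944 × 100 = 94.2

94.2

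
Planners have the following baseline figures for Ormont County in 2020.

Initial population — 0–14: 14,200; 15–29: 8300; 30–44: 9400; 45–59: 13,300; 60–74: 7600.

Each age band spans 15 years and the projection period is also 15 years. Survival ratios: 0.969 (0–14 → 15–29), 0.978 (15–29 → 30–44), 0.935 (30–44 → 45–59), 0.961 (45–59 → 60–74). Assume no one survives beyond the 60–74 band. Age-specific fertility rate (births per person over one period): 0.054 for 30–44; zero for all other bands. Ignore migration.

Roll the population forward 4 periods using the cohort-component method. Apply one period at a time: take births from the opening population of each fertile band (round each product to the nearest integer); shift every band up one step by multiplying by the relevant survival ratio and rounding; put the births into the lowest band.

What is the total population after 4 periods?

Period 1:
Births: 9400 × 0.054 = 508
15–29: 14200 × 0.969 = 13760
30–44: 8300 × 0.978 = 8117
45–59: 9400 × 0.935 = 8789
60–74: 13300 × 0.961 = 12781
→ [508, 13760, 8117, 8789, 12781]
Period 2:
Births: 8117 × 0.054 = 438
15–29: 508 × 0.969 = 492
30–44: 13760 × 0.978 = 13457
45–59: 8117 × 0.935 = 7589
60–74: 8789 × 0.961 = 8446
→ [438, 492, 13457, 7589, 8446]
Period 3:
Births: 13457 × 0.054 = 727
15–29: 438 × 0.969 = 424
30–44: 492 × 0.978 = 481
45–59: 13457 × 0.935 = 12582
60–74: 7589 × 0.961 = 7293
→ [727, 424, 481, 12582, 7293]
Period 4:
Births: 481 × 0.054 = 26
15–29: 727 × 0.969 = 704
30–44: 424 × 0.978 = 415
45–59: 481 × 0.935 = 450
60–74: 12582 × 0.961 = 12091
→ [26, 704, 415, 450, 12091]
Total after period 4: 26 + 704 + 415 + 450 + 12091 = 13686

13686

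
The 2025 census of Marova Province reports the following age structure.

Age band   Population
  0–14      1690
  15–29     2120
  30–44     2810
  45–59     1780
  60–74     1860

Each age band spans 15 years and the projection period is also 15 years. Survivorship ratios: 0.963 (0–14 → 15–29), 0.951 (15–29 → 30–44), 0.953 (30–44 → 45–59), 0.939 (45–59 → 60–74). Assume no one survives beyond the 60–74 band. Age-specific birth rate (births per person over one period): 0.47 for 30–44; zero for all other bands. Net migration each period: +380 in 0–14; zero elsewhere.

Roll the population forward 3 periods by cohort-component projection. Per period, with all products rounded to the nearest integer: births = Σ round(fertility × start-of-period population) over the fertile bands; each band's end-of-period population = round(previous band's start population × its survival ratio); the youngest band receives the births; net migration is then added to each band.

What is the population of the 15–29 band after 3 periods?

1279

Period 1.
Births: 2810 × 0.47 = 1321
15–29: 1690 × 0.963 = 1627
30–44: 2120 × 0.951 = 2016
45–59: 2810 × 0.953 = 2678
60–74: 1780 × 0.939 = 1671
Net migration: 0–14 + 380 → 1701
End of period: [1701, 1627, 2016, 2678, 1671]
Period 2.
Births: 2016 × 0.47 = 948
15–29: 1701 × 0.963 = 1638
30–44: 1627 × 0.951 = 1547
45–59: 2016 × 0.953 = 1921
60–74: 2678 × 0.939 = 2515
Net migration: 0–14 + 380 → 1328
End of period: [1328, 1638, 1547, 1921, 2515]
Period 3.
Births: 1547 × 0.47 = 727
15–29: 1328 × 0.963 = 1279
30–44: 1638 × 0.951 = 1558
45–59: 1547 × 0.953 = 1474
60–74: 1921 × 0.939 = 1804
Net migration: 0–14 + 380 → 1107
End of period: [1107, 1279, 1558, 1474, 1804]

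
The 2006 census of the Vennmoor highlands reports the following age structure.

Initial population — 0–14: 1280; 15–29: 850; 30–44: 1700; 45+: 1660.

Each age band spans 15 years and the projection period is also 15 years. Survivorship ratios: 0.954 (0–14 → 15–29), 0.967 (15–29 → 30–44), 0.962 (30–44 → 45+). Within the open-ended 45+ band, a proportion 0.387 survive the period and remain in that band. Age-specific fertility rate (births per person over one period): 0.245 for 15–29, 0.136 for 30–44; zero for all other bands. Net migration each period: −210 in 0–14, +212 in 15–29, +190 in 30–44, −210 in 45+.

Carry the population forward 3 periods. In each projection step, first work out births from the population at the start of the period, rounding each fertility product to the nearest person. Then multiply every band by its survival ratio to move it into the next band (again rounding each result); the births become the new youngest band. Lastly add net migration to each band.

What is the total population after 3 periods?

Period 1:
Births: 850 × 0.245 = 208  |  1700 × 0.136 = 231 → 439
15–29: 1280 × 0.954 = 1221
30–44: 850 × 0.967 = 822
45+: 1700 × 0.962 + 1660 × 0.387 = 1635 + 642 = 2277
Net migration: 0–14 − 210 → 229; 15–29 + 212 → 1433; 30–44 + 190 → 1012; 45+ − 210 → 2067
End of period: [229, 1433, 1012, 2067]
Period 2:
Births: 1433 × 0.245 = 351  |  1012 × 0.136 = 138 → 489
15–29: 229 × 0.954 = 218
30–44: 1433 × 0.967 = 1386
45+: 1012 × 0.962 + 2067 × 0.387 = 974 + 800 = 1774
Net migration: 0–14 − 210 → 279; 15–29 + 212 → 430; 30–44 + 190 → 1576; 45+ − 210 → 1564
End of period: [279, 430, 1576, 1564]
Period 3:
Births: 430 × 0.245 = 105  |  1576 × 0.136 = 214 → 319
15–29: 279 × 0.954 = 266
30–44: 430 × 0.967 = 416
45+: 1576 × 0.962 + 1564 × 0.387 = 1516 + 605 = 2121
Net migration: 0–14 − 210 → 109; 15–29 + 212 → 478; 30–44 + 190 → 606; 45+ − 210 → 1911
End of period: [109, 478, 606, 1911]
Total after period 3: 109 + 478 + 606 + 1911 = 3104

3104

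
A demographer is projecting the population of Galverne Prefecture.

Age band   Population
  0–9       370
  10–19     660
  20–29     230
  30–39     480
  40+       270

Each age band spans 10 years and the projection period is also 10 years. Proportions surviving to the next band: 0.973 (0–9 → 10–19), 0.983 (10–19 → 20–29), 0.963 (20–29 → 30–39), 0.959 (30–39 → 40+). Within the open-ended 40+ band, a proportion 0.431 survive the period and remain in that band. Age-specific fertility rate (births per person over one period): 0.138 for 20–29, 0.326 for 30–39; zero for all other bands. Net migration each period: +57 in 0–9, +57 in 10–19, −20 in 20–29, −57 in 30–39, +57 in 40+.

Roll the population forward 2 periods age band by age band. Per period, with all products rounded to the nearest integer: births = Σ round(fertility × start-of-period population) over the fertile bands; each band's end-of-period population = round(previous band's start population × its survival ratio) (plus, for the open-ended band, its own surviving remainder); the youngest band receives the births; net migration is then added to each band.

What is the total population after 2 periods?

1918

(Bands numbered youngest = 1 to oldest = 5.)
After projecting period 1:
Births: 230 × 0.138 = 32  |  480 × 0.326 = 156 → total 188
Band 2: 370 × 0.973 = 360
Band 3: 660 × 0.983 = 649
Band 4: 230 × 0.963 = 221
Band 5: 480 × 0.959 + 270 × 0.431 = 460 + 116 = 576
Net migration: Band 1 + 57 → 245; Band 2 + 57 → 417; Band 3 − 20 → 629; Band 4 − 57 → 164; Band 5 + 57 → 633
→ [245, 417, 629, 164, 633]
After projecting period 2:
Births: 629 × 0.138 = 87  |  164 × 0.326 = 53 → total 140
Band 2: 245 × 0.973 = 238
Band 3: 417 × 0.983 = 410
Band 4: 629 × 0.963 = 606
Band 5: 164 × 0.959 + 633 × 0.431 = 157 + 273 = 430
Net migration: Band 1 + 57 → 197; Band 2 + 57 → 295; Band 3 − 20 → 390; Band 4 − 57 → 549; Band 5 + 57 → 487
→ [197, 295, 390, 549, 487]
Total after period 2: 197 + 295 + 390 + 549 + 487 = 1918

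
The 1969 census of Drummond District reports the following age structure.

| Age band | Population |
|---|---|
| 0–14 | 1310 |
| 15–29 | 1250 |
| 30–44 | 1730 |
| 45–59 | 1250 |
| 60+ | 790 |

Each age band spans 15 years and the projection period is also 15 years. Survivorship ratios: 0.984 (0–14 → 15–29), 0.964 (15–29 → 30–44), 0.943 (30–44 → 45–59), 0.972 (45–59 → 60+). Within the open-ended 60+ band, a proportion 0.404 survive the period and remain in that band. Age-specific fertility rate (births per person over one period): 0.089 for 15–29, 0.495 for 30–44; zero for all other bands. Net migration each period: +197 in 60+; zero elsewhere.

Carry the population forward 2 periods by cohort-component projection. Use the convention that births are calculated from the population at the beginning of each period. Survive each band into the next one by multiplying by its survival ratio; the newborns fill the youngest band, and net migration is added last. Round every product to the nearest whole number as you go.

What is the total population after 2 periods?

Period 1:
Births: 1250 × 0.089 = 111, 1730 × 0.495 = 856 ⇒ total 967
15–29: 1310 × 0.984 = 1289
30–44: 1250 × 0.964 = 1205
45–59: 1730 × 0.943 = 1631
60+: 1250 × 0.972 + 790 × 0.404 = 1215 + 319 = 1534
Net migration: 60+ + 197 → 1731
End of period: [967, 1289, 1205, 1631, 1731]
Period 2:
Births: 1289 × 0.089 = 115, 1205 × 0.495 = 596 ⇒ total 711
15–29: 967 × 0.984 = 952
30–44: 1289 × 0.964 = 1243
45–59: 1205 × 0.943 = 1136
60+: 1631 × 0.972 + 1731 × 0.404 = 1585 + 699 = 2284
Net migration: 60+ + 197 → 2481
End of period: [711, 952, 1243, 1136, 2481]
Total after period 2: 711 + 952 + 1243 + 1136 + 2481 = 6523

6523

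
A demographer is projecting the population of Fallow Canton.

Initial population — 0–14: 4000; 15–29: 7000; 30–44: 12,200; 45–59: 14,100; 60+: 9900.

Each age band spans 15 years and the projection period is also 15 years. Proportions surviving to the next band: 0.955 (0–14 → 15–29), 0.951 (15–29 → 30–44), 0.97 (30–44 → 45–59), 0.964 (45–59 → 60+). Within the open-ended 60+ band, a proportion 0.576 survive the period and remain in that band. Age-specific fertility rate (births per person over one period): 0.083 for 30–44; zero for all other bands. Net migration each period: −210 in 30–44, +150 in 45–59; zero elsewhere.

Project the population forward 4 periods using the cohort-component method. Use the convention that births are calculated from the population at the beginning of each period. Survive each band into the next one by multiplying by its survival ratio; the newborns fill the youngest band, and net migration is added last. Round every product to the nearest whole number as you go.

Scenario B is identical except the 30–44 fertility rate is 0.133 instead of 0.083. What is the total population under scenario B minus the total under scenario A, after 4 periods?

Period 1:
Births: 12200 × 0.083 = 1013
15–29: 4000 × 0.955 = 3820
30–44: 7000 × 0.951 = 6657
45–59: 12200 × 0.97 = 11834
60+: 14100 × 0.964 + 9900 × 0.576 = 13592 + 5702 = 19294
Net migration: 30–44 − 210 → 6447; 45–59 + 150 → 11984
End of period: [1013, 3820, 6447, 11984, 19294]
Period 2:
Births: 6447 × 0.083 = 535
15–29: 1013 × 0.955 = 967
30–44: 3820 × 0.951 = 3633
45–59: 6447 × 0.97 = 6254
60+: 11984 × 0.964 + 19294 × 0.576 = 11553 + 11113 = 22666
Net migration: 30–44 − 210 → 3423; 45–59 + 150 → 6404
End of period: [535, 967, 3423, 6404, 22666]
Period 3:
Births: 3423 × 0.083 = 284
15–29: 535 × 0.955 = 511
30–44: 967 × 0.951 = 920
45–59: 3423 × 0.97 = 3320
60+: 6404 × 0.964 + 22666 × 0.576 = 6173 + 13056 = 19229
Net migration: 30–44 − 210 → 710; 45–59 + 150 → 3470
End of period: [284, 511, 710, 3470, 19229]
Period 4:
Births: 710 × 0.083 = 59
15–29: 284 × 0.955 = 271
30–44: 511 × 0.951 = 486
45–59: 710 × 0.97 = 689
60+: 3470 × 0.964 + 19229 × 0.576 = 3345 + 11076 = 14421
Net migration: 30–44 − 210 → 276; 45–59 + 150 → 839
End of period: [59, 271, 276, 839, 14421]
Scenario A total after 4 periods: 15866
Scenario B projection —
Period 1:
Births: 12200 × 0.133 = 1623
15–29: 4000 × 0.955 = 3820
30–44: 7000 × 0.951 = 6657
45–59: 12200 × 0.97 = 11834
60+: 14100 × 0.964 + 9900 × 0.576 = 13592 + 5702 = 19294
Net migration: 30–44 − 210 → 6447; 45–59 + 150 → 11984
End of period: [1623, 3820, 6447, 11984, 19294]
Period 2:
Births: 6447 × 0.133 = 857
15–29: 1623 × 0.955 = 1550
30–44: 3820 × 0.951 = 3633
45–59: 6447 × 0.97 = 6254
60+: 11984 × 0.964 + 19294 × 0.576 = 11553 + 11113 = 22666
Net migration: 30–44 − 210 → 3423; 45–59 + 150 → 6404
End of period: [857, 1550, 3423, 6404, 22666]
Period 3:
Births: 3423 × 0.133 = 455
15–29: 857 × 0.955 = 818
30–44: 1550 × 0.951 = 1474
45–59: 3423 × 0.97 = 3320
60+: 6404 × 0.964 + 22666 × 0.576 = 6173 + 13056 = 19229
Net migration: 30–44 − 210 → 1264; 45–59 + 150 → 3470
End of period: [455, 818, 1264, 3470, 19229]
Period 4:
Births: 1264 × 0.133 = 168
15–29: 455 × 0.955 = 435
30–44: 818 × 0.951 = 778
45–59: 1264 × 0.97 = 1226
60+: 3470 × 0.964 + 19229 × 0.576 = 3345 + 11076 = 14421
Net migration: 30–44 − 210 → 568; 45–59 + 150 → 1376
End of period: [168, 435, 568, 1376, 14421]
Scenario B total after 4 periods: 16968
Difference B − A = 16968 − 15866 = 1102

1102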